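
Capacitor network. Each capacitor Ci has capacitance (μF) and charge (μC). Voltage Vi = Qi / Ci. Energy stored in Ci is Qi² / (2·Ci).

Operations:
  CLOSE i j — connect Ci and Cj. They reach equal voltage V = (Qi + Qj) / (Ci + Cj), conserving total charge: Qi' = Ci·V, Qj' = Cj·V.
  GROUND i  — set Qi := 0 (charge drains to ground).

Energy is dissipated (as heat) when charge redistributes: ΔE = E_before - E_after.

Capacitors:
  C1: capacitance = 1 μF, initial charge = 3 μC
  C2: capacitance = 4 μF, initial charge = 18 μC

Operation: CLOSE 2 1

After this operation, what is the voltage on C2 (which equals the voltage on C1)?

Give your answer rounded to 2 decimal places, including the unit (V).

Initial: C1(1μF, Q=3μC, V=3.00V), C2(4μF, Q=18μC, V=4.50V)
Op 1: CLOSE 2-1: Q_total=21.00, C_total=5.00, V=4.20; Q2=16.80, Q1=4.20; dissipated=0.900

Answer: 4.20 V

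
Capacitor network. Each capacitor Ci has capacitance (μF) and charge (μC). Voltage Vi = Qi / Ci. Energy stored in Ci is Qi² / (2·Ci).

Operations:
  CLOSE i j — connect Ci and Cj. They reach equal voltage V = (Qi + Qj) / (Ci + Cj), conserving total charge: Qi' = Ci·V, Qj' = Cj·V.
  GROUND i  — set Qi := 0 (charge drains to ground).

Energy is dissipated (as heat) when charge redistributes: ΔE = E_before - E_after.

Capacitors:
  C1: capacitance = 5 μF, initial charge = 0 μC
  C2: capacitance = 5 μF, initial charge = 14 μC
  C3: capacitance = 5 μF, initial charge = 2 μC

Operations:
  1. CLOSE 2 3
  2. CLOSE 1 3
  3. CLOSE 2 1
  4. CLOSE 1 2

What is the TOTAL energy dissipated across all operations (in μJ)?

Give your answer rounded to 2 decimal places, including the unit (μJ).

Answer: 11.20 μJ

Derivation:
Initial: C1(5μF, Q=0μC, V=0.00V), C2(5μF, Q=14μC, V=2.80V), C3(5μF, Q=2μC, V=0.40V)
Op 1: CLOSE 2-3: Q_total=16.00, C_total=10.00, V=1.60; Q2=8.00, Q3=8.00; dissipated=7.200
Op 2: CLOSE 1-3: Q_total=8.00, C_total=10.00, V=0.80; Q1=4.00, Q3=4.00; dissipated=3.200
Op 3: CLOSE 2-1: Q_total=12.00, C_total=10.00, V=1.20; Q2=6.00, Q1=6.00; dissipated=0.800
Op 4: CLOSE 1-2: Q_total=12.00, C_total=10.00, V=1.20; Q1=6.00, Q2=6.00; dissipated=0.000
Total dissipated: 11.200 μJ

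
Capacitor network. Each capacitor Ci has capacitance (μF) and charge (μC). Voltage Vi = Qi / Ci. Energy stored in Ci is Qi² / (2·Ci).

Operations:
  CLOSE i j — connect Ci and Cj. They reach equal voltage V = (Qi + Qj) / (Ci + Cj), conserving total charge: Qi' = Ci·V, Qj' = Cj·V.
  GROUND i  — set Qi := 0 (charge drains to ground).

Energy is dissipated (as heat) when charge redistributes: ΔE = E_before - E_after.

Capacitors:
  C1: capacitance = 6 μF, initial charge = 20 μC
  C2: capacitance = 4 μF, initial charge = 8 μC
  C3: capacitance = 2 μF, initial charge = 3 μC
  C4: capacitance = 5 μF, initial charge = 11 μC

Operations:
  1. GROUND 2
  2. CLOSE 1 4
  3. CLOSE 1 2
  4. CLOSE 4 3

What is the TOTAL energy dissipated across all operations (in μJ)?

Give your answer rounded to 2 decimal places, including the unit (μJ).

Answer: 20.52 μJ

Derivation:
Initial: C1(6μF, Q=20μC, V=3.33V), C2(4μF, Q=8μC, V=2.00V), C3(2μF, Q=3μC, V=1.50V), C4(5μF, Q=11μC, V=2.20V)
Op 1: GROUND 2: Q2=0; energy lost=8.000
Op 2: CLOSE 1-4: Q_total=31.00, C_total=11.00, V=2.82; Q1=16.91, Q4=14.09; dissipated=1.752
Op 3: CLOSE 1-2: Q_total=16.91, C_total=10.00, V=1.69; Q1=10.15, Q2=6.76; dissipated=9.531
Op 4: CLOSE 4-3: Q_total=17.09, C_total=7.00, V=2.44; Q4=12.21, Q3=4.88; dissipated=1.241
Total dissipated: 20.523 μJ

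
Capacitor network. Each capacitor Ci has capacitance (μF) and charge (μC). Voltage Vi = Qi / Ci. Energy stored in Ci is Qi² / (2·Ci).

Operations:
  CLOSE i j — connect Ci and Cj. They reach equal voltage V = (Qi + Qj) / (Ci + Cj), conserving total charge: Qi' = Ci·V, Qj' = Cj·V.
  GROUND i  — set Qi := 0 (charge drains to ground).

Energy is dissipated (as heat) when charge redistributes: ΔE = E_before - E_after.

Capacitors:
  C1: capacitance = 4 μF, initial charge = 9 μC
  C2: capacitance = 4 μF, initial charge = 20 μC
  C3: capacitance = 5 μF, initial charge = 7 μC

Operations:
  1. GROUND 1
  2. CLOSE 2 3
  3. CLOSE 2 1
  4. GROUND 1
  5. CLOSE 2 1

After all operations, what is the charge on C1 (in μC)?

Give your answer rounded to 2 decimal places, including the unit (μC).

Answer: 3.00 μC

Derivation:
Initial: C1(4μF, Q=9μC, V=2.25V), C2(4μF, Q=20μC, V=5.00V), C3(5μF, Q=7μC, V=1.40V)
Op 1: GROUND 1: Q1=0; energy lost=10.125
Op 2: CLOSE 2-3: Q_total=27.00, C_total=9.00, V=3.00; Q2=12.00, Q3=15.00; dissipated=14.400
Op 3: CLOSE 2-1: Q_total=12.00, C_total=8.00, V=1.50; Q2=6.00, Q1=6.00; dissipated=9.000
Op 4: GROUND 1: Q1=0; energy lost=4.500
Op 5: CLOSE 2-1: Q_total=6.00, C_total=8.00, V=0.75; Q2=3.00, Q1=3.00; dissipated=2.250
Final charges: Q1=3.00, Q2=3.00, Q3=15.00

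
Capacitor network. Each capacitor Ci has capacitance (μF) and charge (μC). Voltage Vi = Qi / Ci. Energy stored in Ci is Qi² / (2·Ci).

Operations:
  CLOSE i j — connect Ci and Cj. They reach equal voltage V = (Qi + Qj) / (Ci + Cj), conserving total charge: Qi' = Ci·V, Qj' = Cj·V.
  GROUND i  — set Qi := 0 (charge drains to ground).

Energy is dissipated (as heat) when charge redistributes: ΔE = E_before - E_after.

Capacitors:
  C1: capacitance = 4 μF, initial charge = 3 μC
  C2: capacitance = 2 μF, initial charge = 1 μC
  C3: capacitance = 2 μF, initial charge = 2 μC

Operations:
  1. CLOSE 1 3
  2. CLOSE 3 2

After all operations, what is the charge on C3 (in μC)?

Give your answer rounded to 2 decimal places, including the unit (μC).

Initial: C1(4μF, Q=3μC, V=0.75V), C2(2μF, Q=1μC, V=0.50V), C3(2μF, Q=2μC, V=1.00V)
Op 1: CLOSE 1-3: Q_total=5.00, C_total=6.00, V=0.83; Q1=3.33, Q3=1.67; dissipated=0.042
Op 2: CLOSE 3-2: Q_total=2.67, C_total=4.00, V=0.67; Q3=1.33, Q2=1.33; dissipated=0.056
Final charges: Q1=3.33, Q2=1.33, Q3=1.33

Answer: 1.33 μC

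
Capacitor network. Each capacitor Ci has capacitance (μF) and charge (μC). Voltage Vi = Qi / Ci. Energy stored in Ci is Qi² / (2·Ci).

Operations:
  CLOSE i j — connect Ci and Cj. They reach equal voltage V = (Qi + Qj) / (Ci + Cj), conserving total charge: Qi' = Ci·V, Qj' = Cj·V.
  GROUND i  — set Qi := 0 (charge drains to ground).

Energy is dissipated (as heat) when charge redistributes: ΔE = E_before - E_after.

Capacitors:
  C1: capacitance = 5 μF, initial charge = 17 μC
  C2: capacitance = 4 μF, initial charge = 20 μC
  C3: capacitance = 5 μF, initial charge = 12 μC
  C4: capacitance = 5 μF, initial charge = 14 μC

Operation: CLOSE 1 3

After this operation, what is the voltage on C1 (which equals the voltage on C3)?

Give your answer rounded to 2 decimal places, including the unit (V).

Answer: 2.90 V

Derivation:
Initial: C1(5μF, Q=17μC, V=3.40V), C2(4μF, Q=20μC, V=5.00V), C3(5μF, Q=12μC, V=2.40V), C4(5μF, Q=14μC, V=2.80V)
Op 1: CLOSE 1-3: Q_total=29.00, C_total=10.00, V=2.90; Q1=14.50, Q3=14.50; dissipated=1.250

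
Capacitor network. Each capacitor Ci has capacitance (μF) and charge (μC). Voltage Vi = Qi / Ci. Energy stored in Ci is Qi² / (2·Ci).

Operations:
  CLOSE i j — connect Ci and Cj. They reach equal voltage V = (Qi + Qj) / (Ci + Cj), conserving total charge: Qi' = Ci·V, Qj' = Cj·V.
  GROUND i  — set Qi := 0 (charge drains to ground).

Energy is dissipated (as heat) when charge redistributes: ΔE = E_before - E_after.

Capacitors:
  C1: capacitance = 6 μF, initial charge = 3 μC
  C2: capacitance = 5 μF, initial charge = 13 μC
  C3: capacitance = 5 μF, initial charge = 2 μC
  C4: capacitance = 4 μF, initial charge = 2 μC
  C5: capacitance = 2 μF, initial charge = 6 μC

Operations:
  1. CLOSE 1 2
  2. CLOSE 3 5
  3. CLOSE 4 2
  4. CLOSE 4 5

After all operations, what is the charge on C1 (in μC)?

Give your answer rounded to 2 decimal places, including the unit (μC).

Answer: 8.73 μC

Derivation:
Initial: C1(6μF, Q=3μC, V=0.50V), C2(5μF, Q=13μC, V=2.60V), C3(5μF, Q=2μC, V=0.40V), C4(4μF, Q=2μC, V=0.50V), C5(2μF, Q=6μC, V=3.00V)
Op 1: CLOSE 1-2: Q_total=16.00, C_total=11.00, V=1.45; Q1=8.73, Q2=7.27; dissipated=6.014
Op 2: CLOSE 3-5: Q_total=8.00, C_total=7.00, V=1.14; Q3=5.71, Q5=2.29; dissipated=4.829
Op 3: CLOSE 4-2: Q_total=9.27, C_total=9.00, V=1.03; Q4=4.12, Q2=5.15; dissipated=1.012
Op 4: CLOSE 4-5: Q_total=6.41, C_total=6.00, V=1.07; Q4=4.27, Q5=2.14; dissipated=0.008
Final charges: Q1=8.73, Q2=5.15, Q3=5.71, Q4=4.27, Q5=2.14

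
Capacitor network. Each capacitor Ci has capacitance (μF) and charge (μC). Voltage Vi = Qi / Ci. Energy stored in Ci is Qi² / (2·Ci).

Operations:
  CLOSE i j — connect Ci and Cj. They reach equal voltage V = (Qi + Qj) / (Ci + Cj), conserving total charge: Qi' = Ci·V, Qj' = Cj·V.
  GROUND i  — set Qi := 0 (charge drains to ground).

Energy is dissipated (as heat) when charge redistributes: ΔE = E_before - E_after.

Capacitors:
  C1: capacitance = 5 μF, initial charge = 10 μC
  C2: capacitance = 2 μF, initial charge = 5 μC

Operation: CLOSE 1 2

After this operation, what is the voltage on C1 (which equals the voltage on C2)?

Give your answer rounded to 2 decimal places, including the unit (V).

Answer: 2.14 V

Derivation:
Initial: C1(5μF, Q=10μC, V=2.00V), C2(2μF, Q=5μC, V=2.50V)
Op 1: CLOSE 1-2: Q_total=15.00, C_total=7.00, V=2.14; Q1=10.71, Q2=4.29; dissipated=0.179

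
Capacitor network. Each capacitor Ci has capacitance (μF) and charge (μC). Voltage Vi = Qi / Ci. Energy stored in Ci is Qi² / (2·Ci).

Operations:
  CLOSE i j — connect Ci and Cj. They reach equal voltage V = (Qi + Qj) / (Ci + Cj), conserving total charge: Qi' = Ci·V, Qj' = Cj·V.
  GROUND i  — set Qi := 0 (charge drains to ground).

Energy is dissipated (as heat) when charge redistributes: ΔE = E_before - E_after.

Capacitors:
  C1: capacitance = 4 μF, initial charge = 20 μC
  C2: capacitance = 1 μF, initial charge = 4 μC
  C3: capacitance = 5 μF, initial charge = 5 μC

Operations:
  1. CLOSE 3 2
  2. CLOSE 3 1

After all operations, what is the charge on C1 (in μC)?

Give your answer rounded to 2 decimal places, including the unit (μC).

Initial: C1(4μF, Q=20μC, V=5.00V), C2(1μF, Q=4μC, V=4.00V), C3(5μF, Q=5μC, V=1.00V)
Op 1: CLOSE 3-2: Q_total=9.00, C_total=6.00, V=1.50; Q3=7.50, Q2=1.50; dissipated=3.750
Op 2: CLOSE 3-1: Q_total=27.50, C_total=9.00, V=3.06; Q3=15.28, Q1=12.22; dissipated=13.611
Final charges: Q1=12.22, Q2=1.50, Q3=15.28

Answer: 12.22 μC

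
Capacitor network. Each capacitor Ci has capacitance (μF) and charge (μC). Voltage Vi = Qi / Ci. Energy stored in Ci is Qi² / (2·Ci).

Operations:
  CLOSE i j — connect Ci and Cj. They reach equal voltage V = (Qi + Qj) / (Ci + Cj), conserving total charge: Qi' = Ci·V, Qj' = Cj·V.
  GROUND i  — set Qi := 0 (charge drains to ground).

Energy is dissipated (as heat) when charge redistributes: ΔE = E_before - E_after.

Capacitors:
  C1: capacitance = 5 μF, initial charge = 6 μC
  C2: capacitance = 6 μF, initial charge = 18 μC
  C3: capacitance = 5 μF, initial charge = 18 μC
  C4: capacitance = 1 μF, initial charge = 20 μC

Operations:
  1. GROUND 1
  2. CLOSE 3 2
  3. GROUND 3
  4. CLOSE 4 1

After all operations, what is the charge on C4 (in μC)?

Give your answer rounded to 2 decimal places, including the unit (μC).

Initial: C1(5μF, Q=6μC, V=1.20V), C2(6μF, Q=18μC, V=3.00V), C3(5μF, Q=18μC, V=3.60V), C4(1μF, Q=20μC, V=20.00V)
Op 1: GROUND 1: Q1=0; energy lost=3.600
Op 2: CLOSE 3-2: Q_total=36.00, C_total=11.00, V=3.27; Q3=16.36, Q2=19.64; dissipated=0.491
Op 3: GROUND 3: Q3=0; energy lost=26.777
Op 4: CLOSE 4-1: Q_total=20.00, C_total=6.00, V=3.33; Q4=3.33, Q1=16.67; dissipated=166.667
Final charges: Q1=16.67, Q2=19.64, Q3=0.00, Q4=3.33

Answer: 3.33 μC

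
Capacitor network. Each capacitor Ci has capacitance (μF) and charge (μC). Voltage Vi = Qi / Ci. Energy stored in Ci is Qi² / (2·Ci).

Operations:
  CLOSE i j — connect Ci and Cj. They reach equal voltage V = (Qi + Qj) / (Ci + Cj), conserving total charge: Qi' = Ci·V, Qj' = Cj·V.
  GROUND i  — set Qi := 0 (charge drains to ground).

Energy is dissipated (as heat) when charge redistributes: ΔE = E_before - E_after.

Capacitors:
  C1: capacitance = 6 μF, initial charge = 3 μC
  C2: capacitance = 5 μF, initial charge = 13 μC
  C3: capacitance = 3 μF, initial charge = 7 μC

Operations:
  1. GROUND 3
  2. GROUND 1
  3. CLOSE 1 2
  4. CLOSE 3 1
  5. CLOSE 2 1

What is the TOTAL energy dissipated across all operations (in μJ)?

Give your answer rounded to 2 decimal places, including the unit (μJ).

Answer: 19.74 μJ

Derivation:
Initial: C1(6μF, Q=3μC, V=0.50V), C2(5μF, Q=13μC, V=2.60V), C3(3μF, Q=7μC, V=2.33V)
Op 1: GROUND 3: Q3=0; energy lost=8.167
Op 2: GROUND 1: Q1=0; energy lost=0.750
Op 3: CLOSE 1-2: Q_total=13.00, C_total=11.00, V=1.18; Q1=7.09, Q2=5.91; dissipated=9.218
Op 4: CLOSE 3-1: Q_total=7.09, C_total=9.00, V=0.79; Q3=2.36, Q1=4.73; dissipated=1.397
Op 5: CLOSE 2-1: Q_total=10.64, C_total=11.00, V=0.97; Q2=4.83, Q1=5.80; dissipated=0.212
Total dissipated: 19.743 μJ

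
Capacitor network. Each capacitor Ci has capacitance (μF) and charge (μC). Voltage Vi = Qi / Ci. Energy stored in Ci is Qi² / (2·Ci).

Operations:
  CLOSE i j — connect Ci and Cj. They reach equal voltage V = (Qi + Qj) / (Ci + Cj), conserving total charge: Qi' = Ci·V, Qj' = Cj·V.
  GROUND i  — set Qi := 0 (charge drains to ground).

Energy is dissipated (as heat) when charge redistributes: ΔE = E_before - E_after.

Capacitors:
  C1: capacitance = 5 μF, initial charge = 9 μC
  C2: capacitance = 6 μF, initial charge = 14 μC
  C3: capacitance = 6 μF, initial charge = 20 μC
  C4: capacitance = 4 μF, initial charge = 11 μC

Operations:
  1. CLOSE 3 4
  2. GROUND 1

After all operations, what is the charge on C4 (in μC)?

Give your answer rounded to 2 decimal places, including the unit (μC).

Answer: 12.40 μC

Derivation:
Initial: C1(5μF, Q=9μC, V=1.80V), C2(6μF, Q=14μC, V=2.33V), C3(6μF, Q=20μC, V=3.33V), C4(4μF, Q=11μC, V=2.75V)
Op 1: CLOSE 3-4: Q_total=31.00, C_total=10.00, V=3.10; Q3=18.60, Q4=12.40; dissipated=0.408
Op 2: GROUND 1: Q1=0; energy lost=8.100
Final charges: Q1=0.00, Q2=14.00, Q3=18.60, Q4=12.40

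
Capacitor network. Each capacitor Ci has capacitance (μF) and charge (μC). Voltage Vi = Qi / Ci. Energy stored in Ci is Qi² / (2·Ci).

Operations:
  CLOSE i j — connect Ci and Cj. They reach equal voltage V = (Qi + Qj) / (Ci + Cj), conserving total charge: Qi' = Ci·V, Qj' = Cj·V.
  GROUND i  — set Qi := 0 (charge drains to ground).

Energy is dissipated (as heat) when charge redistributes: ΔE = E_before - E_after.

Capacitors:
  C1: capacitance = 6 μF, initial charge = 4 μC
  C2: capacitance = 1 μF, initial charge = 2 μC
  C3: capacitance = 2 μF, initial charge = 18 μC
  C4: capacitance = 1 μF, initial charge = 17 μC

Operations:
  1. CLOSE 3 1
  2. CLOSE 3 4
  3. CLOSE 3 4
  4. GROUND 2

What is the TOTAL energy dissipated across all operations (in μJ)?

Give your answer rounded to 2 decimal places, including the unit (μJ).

Answer: 121.77 μJ

Derivation:
Initial: C1(6μF, Q=4μC, V=0.67V), C2(1μF, Q=2μC, V=2.00V), C3(2μF, Q=18μC, V=9.00V), C4(1μF, Q=17μC, V=17.00V)
Op 1: CLOSE 3-1: Q_total=22.00, C_total=8.00, V=2.75; Q3=5.50, Q1=16.50; dissipated=52.083
Op 2: CLOSE 3-4: Q_total=22.50, C_total=3.00, V=7.50; Q3=15.00, Q4=7.50; dissipated=67.688
Op 3: CLOSE 3-4: Q_total=22.50, C_total=3.00, V=7.50; Q3=15.00, Q4=7.50; dissipated=0.000
Op 4: GROUND 2: Q2=0; energy lost=2.000
Total dissipated: 121.771 μJ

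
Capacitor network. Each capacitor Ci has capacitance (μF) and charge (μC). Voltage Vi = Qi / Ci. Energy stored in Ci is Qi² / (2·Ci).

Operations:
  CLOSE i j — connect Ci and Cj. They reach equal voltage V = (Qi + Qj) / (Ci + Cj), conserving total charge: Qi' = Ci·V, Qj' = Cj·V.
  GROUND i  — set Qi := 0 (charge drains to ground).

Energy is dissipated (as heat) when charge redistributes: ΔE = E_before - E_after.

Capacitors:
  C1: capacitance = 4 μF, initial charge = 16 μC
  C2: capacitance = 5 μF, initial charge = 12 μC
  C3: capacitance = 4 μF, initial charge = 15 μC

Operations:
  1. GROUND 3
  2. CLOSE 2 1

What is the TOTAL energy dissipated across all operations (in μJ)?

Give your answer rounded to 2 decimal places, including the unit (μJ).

Answer: 30.97 μJ

Derivation:
Initial: C1(4μF, Q=16μC, V=4.00V), C2(5μF, Q=12μC, V=2.40V), C3(4μF, Q=15μC, V=3.75V)
Op 1: GROUND 3: Q3=0; energy lost=28.125
Op 2: CLOSE 2-1: Q_total=28.00, C_total=9.00, V=3.11; Q2=15.56, Q1=12.44; dissipated=2.844
Total dissipated: 30.969 μJ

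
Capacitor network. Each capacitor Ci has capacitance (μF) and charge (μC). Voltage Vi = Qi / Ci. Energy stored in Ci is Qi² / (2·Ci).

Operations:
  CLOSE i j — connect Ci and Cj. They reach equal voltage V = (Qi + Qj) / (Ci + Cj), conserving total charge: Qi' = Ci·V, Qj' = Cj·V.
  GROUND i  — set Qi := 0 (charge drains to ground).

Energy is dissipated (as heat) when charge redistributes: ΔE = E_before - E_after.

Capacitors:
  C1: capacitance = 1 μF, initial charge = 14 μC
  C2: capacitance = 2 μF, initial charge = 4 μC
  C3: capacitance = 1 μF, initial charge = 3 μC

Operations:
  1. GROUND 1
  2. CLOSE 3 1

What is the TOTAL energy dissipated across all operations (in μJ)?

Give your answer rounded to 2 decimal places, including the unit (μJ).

Answer: 100.25 μJ

Derivation:
Initial: C1(1μF, Q=14μC, V=14.00V), C2(2μF, Q=4μC, V=2.00V), C3(1μF, Q=3μC, V=3.00V)
Op 1: GROUND 1: Q1=0; energy lost=98.000
Op 2: CLOSE 3-1: Q_total=3.00, C_total=2.00, V=1.50; Q3=1.50, Q1=1.50; dissipated=2.250
Total dissipated: 100.250 μJ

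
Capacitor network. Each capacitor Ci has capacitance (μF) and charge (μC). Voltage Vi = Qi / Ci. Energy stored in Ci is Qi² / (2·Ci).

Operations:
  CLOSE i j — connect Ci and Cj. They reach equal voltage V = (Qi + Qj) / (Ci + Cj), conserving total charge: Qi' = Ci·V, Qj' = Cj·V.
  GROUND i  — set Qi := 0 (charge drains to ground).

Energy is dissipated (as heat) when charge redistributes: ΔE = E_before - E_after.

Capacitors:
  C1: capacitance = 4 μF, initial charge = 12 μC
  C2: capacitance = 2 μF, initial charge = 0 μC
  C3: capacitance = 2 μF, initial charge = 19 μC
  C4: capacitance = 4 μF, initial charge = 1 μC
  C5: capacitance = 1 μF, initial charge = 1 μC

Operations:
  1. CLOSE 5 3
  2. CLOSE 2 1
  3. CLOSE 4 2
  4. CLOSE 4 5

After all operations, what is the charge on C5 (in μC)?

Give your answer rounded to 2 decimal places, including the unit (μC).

Answer: 2.00 μC

Derivation:
Initial: C1(4μF, Q=12μC, V=3.00V), C2(2μF, Q=0μC, V=0.00V), C3(2μF, Q=19μC, V=9.50V), C4(4μF, Q=1μC, V=0.25V), C5(1μF, Q=1μC, V=1.00V)
Op 1: CLOSE 5-3: Q_total=20.00, C_total=3.00, V=6.67; Q5=6.67, Q3=13.33; dissipated=24.083
Op 2: CLOSE 2-1: Q_total=12.00, C_total=6.00, V=2.00; Q2=4.00, Q1=8.00; dissipated=6.000
Op 3: CLOSE 4-2: Q_total=5.00, C_total=6.00, V=0.83; Q4=3.33, Q2=1.67; dissipated=2.042
Op 4: CLOSE 4-5: Q_total=10.00, C_total=5.00, V=2.00; Q4=8.00, Q5=2.00; dissipated=13.611
Final charges: Q1=8.00, Q2=1.67, Q3=13.33, Q4=8.00, Q5=2.00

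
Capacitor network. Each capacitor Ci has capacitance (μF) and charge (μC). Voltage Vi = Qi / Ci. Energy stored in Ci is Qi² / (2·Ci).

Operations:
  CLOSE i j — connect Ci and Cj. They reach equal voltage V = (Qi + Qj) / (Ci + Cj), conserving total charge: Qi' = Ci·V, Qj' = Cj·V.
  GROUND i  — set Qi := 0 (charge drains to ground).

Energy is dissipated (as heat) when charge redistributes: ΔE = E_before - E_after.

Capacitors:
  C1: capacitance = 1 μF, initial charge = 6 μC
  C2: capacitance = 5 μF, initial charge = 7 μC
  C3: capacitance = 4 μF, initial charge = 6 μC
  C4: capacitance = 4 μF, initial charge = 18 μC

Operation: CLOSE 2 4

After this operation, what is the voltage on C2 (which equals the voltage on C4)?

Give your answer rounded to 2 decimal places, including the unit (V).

Initial: C1(1μF, Q=6μC, V=6.00V), C2(5μF, Q=7μC, V=1.40V), C3(4μF, Q=6μC, V=1.50V), C4(4μF, Q=18μC, V=4.50V)
Op 1: CLOSE 2-4: Q_total=25.00, C_total=9.00, V=2.78; Q2=13.89, Q4=11.11; dissipated=10.678

Answer: 2.78 V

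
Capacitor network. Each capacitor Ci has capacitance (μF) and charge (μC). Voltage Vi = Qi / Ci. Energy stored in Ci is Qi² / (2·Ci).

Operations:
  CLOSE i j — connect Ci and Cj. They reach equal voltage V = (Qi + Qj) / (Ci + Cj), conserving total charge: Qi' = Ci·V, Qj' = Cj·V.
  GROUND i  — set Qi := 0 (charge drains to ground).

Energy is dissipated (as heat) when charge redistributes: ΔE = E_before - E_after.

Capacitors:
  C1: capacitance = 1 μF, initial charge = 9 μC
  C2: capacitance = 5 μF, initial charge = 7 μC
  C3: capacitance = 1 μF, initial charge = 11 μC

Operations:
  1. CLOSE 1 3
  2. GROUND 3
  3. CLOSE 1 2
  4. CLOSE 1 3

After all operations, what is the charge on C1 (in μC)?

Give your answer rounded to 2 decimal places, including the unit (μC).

Answer: 1.42 μC

Derivation:
Initial: C1(1μF, Q=9μC, V=9.00V), C2(5μF, Q=7μC, V=1.40V), C3(1μF, Q=11μC, V=11.00V)
Op 1: CLOSE 1-3: Q_total=20.00, C_total=2.00, V=10.00; Q1=10.00, Q3=10.00; dissipated=1.000
Op 2: GROUND 3: Q3=0; energy lost=50.000
Op 3: CLOSE 1-2: Q_total=17.00, C_total=6.00, V=2.83; Q1=2.83, Q2=14.17; dissipated=30.817
Op 4: CLOSE 1-3: Q_total=2.83, C_total=2.00, V=1.42; Q1=1.42, Q3=1.42; dissipated=2.007
Final charges: Q1=1.42, Q2=14.17, Q3=1.42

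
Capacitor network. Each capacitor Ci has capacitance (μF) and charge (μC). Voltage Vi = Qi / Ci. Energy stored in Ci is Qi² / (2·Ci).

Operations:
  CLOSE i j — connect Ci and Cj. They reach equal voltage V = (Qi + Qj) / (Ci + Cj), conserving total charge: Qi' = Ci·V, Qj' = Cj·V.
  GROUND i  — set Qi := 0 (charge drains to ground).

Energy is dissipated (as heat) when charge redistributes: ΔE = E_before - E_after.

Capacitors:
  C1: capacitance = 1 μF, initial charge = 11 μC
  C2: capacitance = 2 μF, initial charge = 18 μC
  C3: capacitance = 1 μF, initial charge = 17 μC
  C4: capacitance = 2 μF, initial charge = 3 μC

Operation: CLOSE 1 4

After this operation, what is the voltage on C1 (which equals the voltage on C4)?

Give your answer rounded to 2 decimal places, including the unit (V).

Initial: C1(1μF, Q=11μC, V=11.00V), C2(2μF, Q=18μC, V=9.00V), C3(1μF, Q=17μC, V=17.00V), C4(2μF, Q=3μC, V=1.50V)
Op 1: CLOSE 1-4: Q_total=14.00, C_total=3.00, V=4.67; Q1=4.67, Q4=9.33; dissipated=30.083

Answer: 4.67 V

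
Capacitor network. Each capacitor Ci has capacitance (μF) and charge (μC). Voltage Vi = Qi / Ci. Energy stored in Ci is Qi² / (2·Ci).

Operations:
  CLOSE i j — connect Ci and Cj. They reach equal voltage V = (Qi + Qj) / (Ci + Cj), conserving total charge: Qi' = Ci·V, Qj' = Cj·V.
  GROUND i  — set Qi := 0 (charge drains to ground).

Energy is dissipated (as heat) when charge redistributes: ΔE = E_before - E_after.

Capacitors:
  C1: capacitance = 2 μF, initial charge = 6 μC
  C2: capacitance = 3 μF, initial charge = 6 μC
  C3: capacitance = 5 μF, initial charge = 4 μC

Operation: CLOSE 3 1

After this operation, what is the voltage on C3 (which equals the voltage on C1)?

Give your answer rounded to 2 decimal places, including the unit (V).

Answer: 1.43 V

Derivation:
Initial: C1(2μF, Q=6μC, V=3.00V), C2(3μF, Q=6μC, V=2.00V), C3(5μF, Q=4μC, V=0.80V)
Op 1: CLOSE 3-1: Q_total=10.00, C_total=7.00, V=1.43; Q3=7.14, Q1=2.86; dissipated=3.457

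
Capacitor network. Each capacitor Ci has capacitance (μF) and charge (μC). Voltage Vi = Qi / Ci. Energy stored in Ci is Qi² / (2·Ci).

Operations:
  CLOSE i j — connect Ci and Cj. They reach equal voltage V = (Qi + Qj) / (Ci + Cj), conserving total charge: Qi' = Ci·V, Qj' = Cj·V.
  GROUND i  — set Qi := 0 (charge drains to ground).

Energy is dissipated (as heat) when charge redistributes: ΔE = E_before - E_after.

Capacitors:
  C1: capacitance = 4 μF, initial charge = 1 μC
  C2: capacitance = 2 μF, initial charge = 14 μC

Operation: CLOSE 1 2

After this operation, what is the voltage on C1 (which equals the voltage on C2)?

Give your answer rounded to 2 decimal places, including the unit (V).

Initial: C1(4μF, Q=1μC, V=0.25V), C2(2μF, Q=14μC, V=7.00V)
Op 1: CLOSE 1-2: Q_total=15.00, C_total=6.00, V=2.50; Q1=10.00, Q2=5.00; dissipated=30.375

Answer: 2.50 V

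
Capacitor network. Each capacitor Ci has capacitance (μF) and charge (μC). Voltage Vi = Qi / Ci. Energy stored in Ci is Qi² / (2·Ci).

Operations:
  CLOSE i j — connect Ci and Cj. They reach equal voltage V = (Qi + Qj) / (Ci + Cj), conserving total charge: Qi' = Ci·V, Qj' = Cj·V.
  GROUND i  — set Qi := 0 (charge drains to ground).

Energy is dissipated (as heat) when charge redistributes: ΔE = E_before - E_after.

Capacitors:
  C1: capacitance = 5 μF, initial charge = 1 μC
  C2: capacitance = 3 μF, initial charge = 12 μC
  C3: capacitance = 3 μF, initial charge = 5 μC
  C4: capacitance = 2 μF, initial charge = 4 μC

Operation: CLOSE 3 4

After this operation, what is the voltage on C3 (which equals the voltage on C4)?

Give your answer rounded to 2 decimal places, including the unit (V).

Answer: 1.80 V

Derivation:
Initial: C1(5μF, Q=1μC, V=0.20V), C2(3μF, Q=12μC, V=4.00V), C3(3μF, Q=5μC, V=1.67V), C4(2μF, Q=4μC, V=2.00V)
Op 1: CLOSE 3-4: Q_total=9.00, C_total=5.00, V=1.80; Q3=5.40, Q4=3.60; dissipated=0.067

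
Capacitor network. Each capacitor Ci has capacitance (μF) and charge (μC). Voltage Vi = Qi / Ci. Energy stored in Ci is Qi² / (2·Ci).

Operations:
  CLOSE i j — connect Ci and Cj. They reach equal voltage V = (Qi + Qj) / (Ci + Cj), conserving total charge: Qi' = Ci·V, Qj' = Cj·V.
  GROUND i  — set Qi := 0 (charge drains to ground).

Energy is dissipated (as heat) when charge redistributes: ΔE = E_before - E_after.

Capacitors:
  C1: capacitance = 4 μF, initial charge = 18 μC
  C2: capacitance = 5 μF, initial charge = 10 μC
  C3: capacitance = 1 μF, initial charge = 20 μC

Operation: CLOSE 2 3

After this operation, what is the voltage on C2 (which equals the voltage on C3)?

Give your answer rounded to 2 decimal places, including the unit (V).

Answer: 5.00 V

Derivation:
Initial: C1(4μF, Q=18μC, V=4.50V), C2(5μF, Q=10μC, V=2.00V), C3(1μF, Q=20μC, V=20.00V)
Op 1: CLOSE 2-3: Q_total=30.00, C_total=6.00, V=5.00; Q2=25.00, Q3=5.00; dissipated=135.000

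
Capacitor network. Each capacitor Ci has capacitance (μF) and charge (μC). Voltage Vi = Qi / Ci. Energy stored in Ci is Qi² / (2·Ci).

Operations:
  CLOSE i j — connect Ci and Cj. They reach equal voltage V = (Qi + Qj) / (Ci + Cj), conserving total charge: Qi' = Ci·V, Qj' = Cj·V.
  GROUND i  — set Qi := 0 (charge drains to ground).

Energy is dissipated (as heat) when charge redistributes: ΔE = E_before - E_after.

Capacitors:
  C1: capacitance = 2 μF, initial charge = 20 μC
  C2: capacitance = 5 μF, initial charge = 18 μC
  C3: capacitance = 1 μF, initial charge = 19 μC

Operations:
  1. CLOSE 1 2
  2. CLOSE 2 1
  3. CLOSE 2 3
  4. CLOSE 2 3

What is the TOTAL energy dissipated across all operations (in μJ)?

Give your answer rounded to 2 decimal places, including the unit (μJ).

Initial: C1(2μF, Q=20μC, V=10.00V), C2(5μF, Q=18μC, V=3.60V), C3(1μF, Q=19μC, V=19.00V)
Op 1: CLOSE 1-2: Q_total=38.00, C_total=7.00, V=5.43; Q1=10.86, Q2=27.14; dissipated=29.257
Op 2: CLOSE 2-1: Q_total=38.00, C_total=7.00, V=5.43; Q2=27.14, Q1=10.86; dissipated=0.000
Op 3: CLOSE 2-3: Q_total=46.14, C_total=6.00, V=7.69; Q2=38.45, Q3=7.69; dissipated=76.743
Op 4: CLOSE 2-3: Q_total=46.14, C_total=6.00, V=7.69; Q2=38.45, Q3=7.69; dissipated=0.000
Total dissipated: 106.000 μJ

Answer: 106.00 μJ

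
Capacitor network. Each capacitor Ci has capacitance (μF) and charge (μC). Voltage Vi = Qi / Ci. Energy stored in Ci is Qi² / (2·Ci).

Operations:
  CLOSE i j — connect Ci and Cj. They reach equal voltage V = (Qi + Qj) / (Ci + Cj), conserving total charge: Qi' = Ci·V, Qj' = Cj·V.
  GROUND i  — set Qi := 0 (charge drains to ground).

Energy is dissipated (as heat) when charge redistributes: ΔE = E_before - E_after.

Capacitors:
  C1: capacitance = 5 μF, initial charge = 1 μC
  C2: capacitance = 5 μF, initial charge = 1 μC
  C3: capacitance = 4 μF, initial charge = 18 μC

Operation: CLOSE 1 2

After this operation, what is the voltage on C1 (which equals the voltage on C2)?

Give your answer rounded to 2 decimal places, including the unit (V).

Answer: 0.20 V

Derivation:
Initial: C1(5μF, Q=1μC, V=0.20V), C2(5μF, Q=1μC, V=0.20V), C3(4μF, Q=18μC, V=4.50V)
Op 1: CLOSE 1-2: Q_total=2.00, C_total=10.00, V=0.20; Q1=1.00, Q2=1.00; dissipated=0.000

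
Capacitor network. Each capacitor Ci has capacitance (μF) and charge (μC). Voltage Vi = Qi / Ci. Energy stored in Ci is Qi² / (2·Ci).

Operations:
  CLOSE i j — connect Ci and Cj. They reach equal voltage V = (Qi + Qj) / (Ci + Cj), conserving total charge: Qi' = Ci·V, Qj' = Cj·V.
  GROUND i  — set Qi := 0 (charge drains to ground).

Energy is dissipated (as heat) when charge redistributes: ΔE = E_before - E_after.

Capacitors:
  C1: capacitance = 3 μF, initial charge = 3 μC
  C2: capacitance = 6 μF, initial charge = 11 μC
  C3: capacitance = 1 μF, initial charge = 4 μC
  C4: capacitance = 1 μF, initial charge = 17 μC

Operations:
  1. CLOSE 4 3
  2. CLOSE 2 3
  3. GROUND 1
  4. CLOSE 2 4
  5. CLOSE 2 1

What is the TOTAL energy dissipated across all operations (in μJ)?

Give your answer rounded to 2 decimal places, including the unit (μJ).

Initial: C1(3μF, Q=3μC, V=1.00V), C2(6μF, Q=11μC, V=1.83V), C3(1μF, Q=4μC, V=4.00V), C4(1μF, Q=17μC, V=17.00V)
Op 1: CLOSE 4-3: Q_total=21.00, C_total=2.00, V=10.50; Q4=10.50, Q3=10.50; dissipated=42.250
Op 2: CLOSE 2-3: Q_total=21.50, C_total=7.00, V=3.07; Q2=18.43, Q3=3.07; dissipated=32.190
Op 3: GROUND 1: Q1=0; energy lost=1.500
Op 4: CLOSE 2-4: Q_total=28.93, C_total=7.00, V=4.13; Q2=24.80, Q4=4.13; dissipated=23.650
Op 5: CLOSE 2-1: Q_total=24.80, C_total=9.00, V=2.76; Q2=16.53, Q1=8.27; dissipated=17.079
Total dissipated: 116.669 μJ

Answer: 116.67 μJ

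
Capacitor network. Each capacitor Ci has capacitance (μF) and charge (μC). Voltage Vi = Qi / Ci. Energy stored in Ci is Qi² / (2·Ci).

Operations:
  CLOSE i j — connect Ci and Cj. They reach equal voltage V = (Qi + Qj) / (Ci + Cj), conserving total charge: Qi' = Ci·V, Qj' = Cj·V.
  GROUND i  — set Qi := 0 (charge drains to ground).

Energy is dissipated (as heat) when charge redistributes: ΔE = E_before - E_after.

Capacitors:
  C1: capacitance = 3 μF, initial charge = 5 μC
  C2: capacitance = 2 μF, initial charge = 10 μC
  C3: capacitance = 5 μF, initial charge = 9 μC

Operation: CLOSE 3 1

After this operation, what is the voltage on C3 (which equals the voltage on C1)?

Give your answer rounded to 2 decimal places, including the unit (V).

Answer: 1.75 V

Derivation:
Initial: C1(3μF, Q=5μC, V=1.67V), C2(2μF, Q=10μC, V=5.00V), C3(5μF, Q=9μC, V=1.80V)
Op 1: CLOSE 3-1: Q_total=14.00, C_total=8.00, V=1.75; Q3=8.75, Q1=5.25; dissipated=0.017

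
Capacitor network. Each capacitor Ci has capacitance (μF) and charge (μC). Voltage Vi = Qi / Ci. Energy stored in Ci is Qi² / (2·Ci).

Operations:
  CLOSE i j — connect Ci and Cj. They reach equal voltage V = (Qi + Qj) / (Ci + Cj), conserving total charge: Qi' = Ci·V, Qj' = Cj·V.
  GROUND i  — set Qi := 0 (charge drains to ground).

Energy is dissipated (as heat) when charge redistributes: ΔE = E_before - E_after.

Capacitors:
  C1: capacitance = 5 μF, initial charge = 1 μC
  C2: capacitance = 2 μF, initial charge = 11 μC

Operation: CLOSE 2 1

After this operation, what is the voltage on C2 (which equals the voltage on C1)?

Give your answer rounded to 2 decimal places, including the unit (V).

Initial: C1(5μF, Q=1μC, V=0.20V), C2(2μF, Q=11μC, V=5.50V)
Op 1: CLOSE 2-1: Q_total=12.00, C_total=7.00, V=1.71; Q2=3.43, Q1=8.57; dissipated=20.064

Answer: 1.71 V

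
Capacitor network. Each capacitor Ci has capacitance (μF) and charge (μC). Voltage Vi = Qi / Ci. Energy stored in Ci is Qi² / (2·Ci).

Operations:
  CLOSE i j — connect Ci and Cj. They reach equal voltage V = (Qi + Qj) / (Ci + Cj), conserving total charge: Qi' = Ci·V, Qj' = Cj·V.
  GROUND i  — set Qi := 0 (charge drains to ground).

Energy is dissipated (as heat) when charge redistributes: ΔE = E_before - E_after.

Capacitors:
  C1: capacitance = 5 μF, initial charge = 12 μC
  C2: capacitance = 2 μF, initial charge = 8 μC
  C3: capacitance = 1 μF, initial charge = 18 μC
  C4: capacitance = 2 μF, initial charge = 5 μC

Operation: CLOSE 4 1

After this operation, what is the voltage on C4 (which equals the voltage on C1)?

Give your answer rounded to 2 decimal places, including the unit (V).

Answer: 2.43 V

Derivation:
Initial: C1(5μF, Q=12μC, V=2.40V), C2(2μF, Q=8μC, V=4.00V), C3(1μF, Q=18μC, V=18.00V), C4(2μF, Q=5μC, V=2.50V)
Op 1: CLOSE 4-1: Q_total=17.00, C_total=7.00, V=2.43; Q4=4.86, Q1=12.14; dissipated=0.007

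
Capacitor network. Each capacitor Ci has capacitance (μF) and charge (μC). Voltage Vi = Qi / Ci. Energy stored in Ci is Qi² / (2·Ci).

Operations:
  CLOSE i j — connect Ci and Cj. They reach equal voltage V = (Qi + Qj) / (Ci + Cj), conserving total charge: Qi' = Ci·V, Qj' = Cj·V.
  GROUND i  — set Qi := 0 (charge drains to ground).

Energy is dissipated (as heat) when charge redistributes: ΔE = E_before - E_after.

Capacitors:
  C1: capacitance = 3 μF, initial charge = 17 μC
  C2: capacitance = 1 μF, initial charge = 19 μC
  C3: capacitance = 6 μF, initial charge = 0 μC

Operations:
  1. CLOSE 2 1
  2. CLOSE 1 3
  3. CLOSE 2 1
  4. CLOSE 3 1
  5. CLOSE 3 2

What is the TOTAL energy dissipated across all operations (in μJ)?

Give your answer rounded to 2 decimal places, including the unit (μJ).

Answer: 163.85 μJ

Derivation:
Initial: C1(3μF, Q=17μC, V=5.67V), C2(1μF, Q=19μC, V=19.00V), C3(6μF, Q=0μC, V=0.00V)
Op 1: CLOSE 2-1: Q_total=36.00, C_total=4.00, V=9.00; Q2=9.00, Q1=27.00; dissipated=66.667
Op 2: CLOSE 1-3: Q_total=27.00, C_total=9.00, V=3.00; Q1=9.00, Q3=18.00; dissipated=81.000
Op 3: CLOSE 2-1: Q_total=18.00, C_total=4.00, V=4.50; Q2=4.50, Q1=13.50; dissipated=13.500
Op 4: CLOSE 3-1: Q_total=31.50, C_total=9.00, V=3.50; Q3=21.00, Q1=10.50; dissipated=2.250
Op 5: CLOSE 3-2: Q_total=25.50, C_total=7.00, V=3.64; Q3=21.86, Q2=3.64; dissipated=0.429
Total dissipated: 163.845 μJ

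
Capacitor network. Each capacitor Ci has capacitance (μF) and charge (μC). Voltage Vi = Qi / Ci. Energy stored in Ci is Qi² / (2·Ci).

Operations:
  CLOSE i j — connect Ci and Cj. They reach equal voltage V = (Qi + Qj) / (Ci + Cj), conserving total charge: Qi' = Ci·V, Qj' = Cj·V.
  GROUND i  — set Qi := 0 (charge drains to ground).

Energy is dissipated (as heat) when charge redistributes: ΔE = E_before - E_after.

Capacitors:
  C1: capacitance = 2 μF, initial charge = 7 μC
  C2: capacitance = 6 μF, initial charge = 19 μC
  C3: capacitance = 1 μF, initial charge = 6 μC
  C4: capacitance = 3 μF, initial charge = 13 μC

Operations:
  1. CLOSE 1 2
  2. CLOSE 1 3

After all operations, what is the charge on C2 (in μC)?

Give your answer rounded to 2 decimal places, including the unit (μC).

Initial: C1(2μF, Q=7μC, V=3.50V), C2(6μF, Q=19μC, V=3.17V), C3(1μF, Q=6μC, V=6.00V), C4(3μF, Q=13μC, V=4.33V)
Op 1: CLOSE 1-2: Q_total=26.00, C_total=8.00, V=3.25; Q1=6.50, Q2=19.50; dissipated=0.083
Op 2: CLOSE 1-3: Q_total=12.50, C_total=3.00, V=4.17; Q1=8.33, Q3=4.17; dissipated=2.521
Final charges: Q1=8.33, Q2=19.50, Q3=4.17, Q4=13.00

Answer: 19.50 μC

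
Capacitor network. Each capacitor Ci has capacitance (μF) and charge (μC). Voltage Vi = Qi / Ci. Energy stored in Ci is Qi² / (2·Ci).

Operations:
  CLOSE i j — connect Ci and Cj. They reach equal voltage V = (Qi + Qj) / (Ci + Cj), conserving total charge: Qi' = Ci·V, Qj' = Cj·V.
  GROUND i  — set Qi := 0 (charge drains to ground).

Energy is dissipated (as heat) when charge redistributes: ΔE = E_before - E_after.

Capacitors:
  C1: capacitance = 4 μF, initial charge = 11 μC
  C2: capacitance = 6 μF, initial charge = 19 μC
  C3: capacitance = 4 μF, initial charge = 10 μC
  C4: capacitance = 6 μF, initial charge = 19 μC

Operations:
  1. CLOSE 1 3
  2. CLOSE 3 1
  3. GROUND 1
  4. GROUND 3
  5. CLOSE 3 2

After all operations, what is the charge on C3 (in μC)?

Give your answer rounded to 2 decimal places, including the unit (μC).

Answer: 7.60 μC

Derivation:
Initial: C1(4μF, Q=11μC, V=2.75V), C2(6μF, Q=19μC, V=3.17V), C3(4μF, Q=10μC, V=2.50V), C4(6μF, Q=19μC, V=3.17V)
Op 1: CLOSE 1-3: Q_total=21.00, C_total=8.00, V=2.62; Q1=10.50, Q3=10.50; dissipated=0.062
Op 2: CLOSE 3-1: Q_total=21.00, C_total=8.00, V=2.62; Q3=10.50, Q1=10.50; dissipated=0.000
Op 3: GROUND 1: Q1=0; energy lost=13.781
Op 4: GROUND 3: Q3=0; energy lost=13.781
Op 5: CLOSE 3-2: Q_total=19.00, C_total=10.00, V=1.90; Q3=7.60, Q2=11.40; dissipated=12.033
Final charges: Q1=0.00, Q2=11.40, Q3=7.60, Q4=19.00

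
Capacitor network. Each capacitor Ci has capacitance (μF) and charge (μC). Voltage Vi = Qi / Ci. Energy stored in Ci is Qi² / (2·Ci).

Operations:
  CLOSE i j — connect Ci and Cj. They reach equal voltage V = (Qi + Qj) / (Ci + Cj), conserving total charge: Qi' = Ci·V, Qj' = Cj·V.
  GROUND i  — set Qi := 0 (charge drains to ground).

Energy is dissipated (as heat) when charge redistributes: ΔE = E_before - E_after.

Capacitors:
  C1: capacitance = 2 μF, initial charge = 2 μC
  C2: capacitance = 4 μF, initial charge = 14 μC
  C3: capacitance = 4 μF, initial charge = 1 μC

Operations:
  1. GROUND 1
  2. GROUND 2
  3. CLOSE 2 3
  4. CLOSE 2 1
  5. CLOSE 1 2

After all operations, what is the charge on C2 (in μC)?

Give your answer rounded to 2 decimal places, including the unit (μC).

Answer: 0.33 μC

Derivation:
Initial: C1(2μF, Q=2μC, V=1.00V), C2(4μF, Q=14μC, V=3.50V), C3(4μF, Q=1μC, V=0.25V)
Op 1: GROUND 1: Q1=0; energy lost=1.000
Op 2: GROUND 2: Q2=0; energy lost=24.500
Op 3: CLOSE 2-3: Q_total=1.00, C_total=8.00, V=0.12; Q2=0.50, Q3=0.50; dissipated=0.062
Op 4: CLOSE 2-1: Q_total=0.50, C_total=6.00, V=0.08; Q2=0.33, Q1=0.17; dissipated=0.010
Op 5: CLOSE 1-2: Q_total=0.50, C_total=6.00, V=0.08; Q1=0.17, Q2=0.33; dissipated=0.000
Final charges: Q1=0.17, Q2=0.33, Q3=0.50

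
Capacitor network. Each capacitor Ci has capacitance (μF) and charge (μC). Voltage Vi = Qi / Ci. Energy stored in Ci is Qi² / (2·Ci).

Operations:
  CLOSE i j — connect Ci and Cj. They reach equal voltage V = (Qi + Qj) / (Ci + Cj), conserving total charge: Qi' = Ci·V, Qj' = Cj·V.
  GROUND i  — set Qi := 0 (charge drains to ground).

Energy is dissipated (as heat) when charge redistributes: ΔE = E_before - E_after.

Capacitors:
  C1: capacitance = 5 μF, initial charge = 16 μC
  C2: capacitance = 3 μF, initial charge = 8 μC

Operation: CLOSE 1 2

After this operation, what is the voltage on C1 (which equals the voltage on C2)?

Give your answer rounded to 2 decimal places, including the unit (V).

Answer: 3.00 V

Derivation:
Initial: C1(5μF, Q=16μC, V=3.20V), C2(3μF, Q=8μC, V=2.67V)
Op 1: CLOSE 1-2: Q_total=24.00, C_total=8.00, V=3.00; Q1=15.00, Q2=9.00; dissipated=0.267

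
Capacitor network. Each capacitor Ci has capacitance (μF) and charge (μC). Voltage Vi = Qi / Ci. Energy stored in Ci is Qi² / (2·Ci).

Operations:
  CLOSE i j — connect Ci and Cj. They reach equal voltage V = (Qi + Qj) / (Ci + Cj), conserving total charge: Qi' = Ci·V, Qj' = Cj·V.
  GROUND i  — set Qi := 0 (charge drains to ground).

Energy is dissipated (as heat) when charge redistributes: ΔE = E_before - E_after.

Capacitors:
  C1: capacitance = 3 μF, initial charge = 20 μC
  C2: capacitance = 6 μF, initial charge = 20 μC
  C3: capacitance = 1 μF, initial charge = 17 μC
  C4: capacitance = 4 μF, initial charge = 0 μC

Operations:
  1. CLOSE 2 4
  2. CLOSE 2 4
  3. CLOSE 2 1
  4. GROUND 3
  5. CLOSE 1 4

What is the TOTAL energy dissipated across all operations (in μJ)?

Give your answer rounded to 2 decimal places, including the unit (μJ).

Initial: C1(3μF, Q=20μC, V=6.67V), C2(6μF, Q=20μC, V=3.33V), C3(1μF, Q=17μC, V=17.00V), C4(4μF, Q=0μC, V=0.00V)
Op 1: CLOSE 2-4: Q_total=20.00, C_total=10.00, V=2.00; Q2=12.00, Q4=8.00; dissipated=13.333
Op 2: CLOSE 2-4: Q_total=20.00, C_total=10.00, V=2.00; Q2=12.00, Q4=8.00; dissipated=0.000
Op 3: CLOSE 2-1: Q_total=32.00, C_total=9.00, V=3.56; Q2=21.33, Q1=10.67; dissipated=21.778
Op 4: GROUND 3: Q3=0; energy lost=144.500
Op 5: CLOSE 1-4: Q_total=18.67, C_total=7.00, V=2.67; Q1=8.00, Q4=10.67; dissipated=2.074
Total dissipated: 181.685 μJ

Answer: 181.69 μJ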